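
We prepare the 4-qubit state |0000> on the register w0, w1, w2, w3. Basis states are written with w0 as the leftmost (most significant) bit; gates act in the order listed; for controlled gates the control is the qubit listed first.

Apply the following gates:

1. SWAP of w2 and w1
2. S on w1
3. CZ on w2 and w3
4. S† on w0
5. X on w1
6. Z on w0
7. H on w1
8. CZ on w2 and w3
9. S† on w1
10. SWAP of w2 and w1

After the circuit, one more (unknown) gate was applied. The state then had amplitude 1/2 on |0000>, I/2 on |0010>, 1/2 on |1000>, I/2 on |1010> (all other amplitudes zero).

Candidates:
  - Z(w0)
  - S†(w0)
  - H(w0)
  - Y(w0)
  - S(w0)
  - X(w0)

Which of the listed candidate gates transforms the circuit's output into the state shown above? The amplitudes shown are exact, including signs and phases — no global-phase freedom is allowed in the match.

It was H(w0) that produced the state shown.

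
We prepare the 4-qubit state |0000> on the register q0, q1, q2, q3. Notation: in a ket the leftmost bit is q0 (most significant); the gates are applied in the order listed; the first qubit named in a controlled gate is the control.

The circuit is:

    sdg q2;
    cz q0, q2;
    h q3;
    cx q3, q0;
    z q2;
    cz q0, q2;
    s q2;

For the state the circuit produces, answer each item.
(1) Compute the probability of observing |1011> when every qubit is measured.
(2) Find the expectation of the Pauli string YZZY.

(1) Outcome |1011> occurs with probability 0.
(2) The observable YZZY averages to -1.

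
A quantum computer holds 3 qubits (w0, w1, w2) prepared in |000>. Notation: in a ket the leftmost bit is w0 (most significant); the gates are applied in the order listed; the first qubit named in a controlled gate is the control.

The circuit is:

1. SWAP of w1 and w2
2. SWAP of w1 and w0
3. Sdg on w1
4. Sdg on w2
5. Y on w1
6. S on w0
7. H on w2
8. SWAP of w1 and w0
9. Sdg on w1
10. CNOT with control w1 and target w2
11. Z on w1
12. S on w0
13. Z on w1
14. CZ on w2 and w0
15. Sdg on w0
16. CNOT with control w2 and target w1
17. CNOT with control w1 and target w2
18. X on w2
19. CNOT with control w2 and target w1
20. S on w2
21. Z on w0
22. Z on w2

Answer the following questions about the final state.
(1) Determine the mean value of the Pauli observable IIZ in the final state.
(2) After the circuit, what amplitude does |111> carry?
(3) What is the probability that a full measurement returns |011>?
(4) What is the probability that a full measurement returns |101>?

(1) The expectation value of IIZ is -1.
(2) The amplitude on |111> is -sqrt(2)/2.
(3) Outcome |011> occurs with probability 0.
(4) Outcome |101> occurs with probability 1/2.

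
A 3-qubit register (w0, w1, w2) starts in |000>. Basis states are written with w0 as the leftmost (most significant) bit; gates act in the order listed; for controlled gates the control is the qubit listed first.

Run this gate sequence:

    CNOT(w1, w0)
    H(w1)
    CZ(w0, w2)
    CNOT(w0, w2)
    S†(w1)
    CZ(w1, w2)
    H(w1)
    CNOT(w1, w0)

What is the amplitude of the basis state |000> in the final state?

The final state's coefficient on |000> equals 1/2 - I/2.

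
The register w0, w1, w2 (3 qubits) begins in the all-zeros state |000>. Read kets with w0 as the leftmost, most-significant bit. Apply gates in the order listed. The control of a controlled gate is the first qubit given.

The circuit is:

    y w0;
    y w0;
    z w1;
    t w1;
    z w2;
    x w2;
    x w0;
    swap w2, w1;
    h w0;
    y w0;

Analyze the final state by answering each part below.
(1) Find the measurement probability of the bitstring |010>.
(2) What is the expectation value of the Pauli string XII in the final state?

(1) Outcome |010> occurs with probability 1/2.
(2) The expectation value of XII is 1.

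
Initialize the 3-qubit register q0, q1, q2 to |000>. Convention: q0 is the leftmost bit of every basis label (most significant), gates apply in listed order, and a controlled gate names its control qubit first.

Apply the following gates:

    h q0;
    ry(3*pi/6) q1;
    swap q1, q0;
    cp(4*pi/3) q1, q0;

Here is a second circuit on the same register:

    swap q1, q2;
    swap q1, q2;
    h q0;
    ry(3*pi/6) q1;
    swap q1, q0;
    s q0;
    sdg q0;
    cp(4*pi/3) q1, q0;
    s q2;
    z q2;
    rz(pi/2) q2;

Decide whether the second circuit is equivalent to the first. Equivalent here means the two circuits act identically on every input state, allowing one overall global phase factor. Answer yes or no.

Yes — the two circuits implement the same unitary up to a global phase.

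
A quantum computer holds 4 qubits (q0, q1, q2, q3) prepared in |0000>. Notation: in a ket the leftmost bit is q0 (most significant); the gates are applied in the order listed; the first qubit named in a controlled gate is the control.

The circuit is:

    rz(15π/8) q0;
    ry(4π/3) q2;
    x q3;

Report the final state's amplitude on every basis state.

After the circuit, the state carries amplitude exp(I*pi/16)/2 on |0001>, -sqrt(3)*exp(I*pi/16)/2 on |0011>, and 0 on every other basis state.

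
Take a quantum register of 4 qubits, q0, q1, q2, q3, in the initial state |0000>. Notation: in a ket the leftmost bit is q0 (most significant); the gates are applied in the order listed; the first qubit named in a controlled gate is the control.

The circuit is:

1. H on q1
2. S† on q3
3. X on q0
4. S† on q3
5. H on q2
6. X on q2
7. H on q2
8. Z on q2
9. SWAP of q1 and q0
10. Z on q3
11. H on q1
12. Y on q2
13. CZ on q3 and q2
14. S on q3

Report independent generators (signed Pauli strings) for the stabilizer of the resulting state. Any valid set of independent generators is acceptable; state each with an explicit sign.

One valid set of independent stabilizer generators is +XIII, -IXII, -IIZI, +IIIZ (any independent generating set of the same group is equally correct).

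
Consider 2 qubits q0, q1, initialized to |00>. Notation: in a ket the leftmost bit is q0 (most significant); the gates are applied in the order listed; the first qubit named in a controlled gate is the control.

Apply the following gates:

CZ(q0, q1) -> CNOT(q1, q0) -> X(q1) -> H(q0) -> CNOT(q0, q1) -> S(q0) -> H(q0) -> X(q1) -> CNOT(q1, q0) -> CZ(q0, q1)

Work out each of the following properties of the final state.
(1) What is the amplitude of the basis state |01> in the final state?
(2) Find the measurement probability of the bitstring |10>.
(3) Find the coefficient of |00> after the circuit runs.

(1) |01> carries amplitude -I/2 in the final state.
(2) A full measurement returns |10> with probability 1/4.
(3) The amplitude on |00> is 1/2.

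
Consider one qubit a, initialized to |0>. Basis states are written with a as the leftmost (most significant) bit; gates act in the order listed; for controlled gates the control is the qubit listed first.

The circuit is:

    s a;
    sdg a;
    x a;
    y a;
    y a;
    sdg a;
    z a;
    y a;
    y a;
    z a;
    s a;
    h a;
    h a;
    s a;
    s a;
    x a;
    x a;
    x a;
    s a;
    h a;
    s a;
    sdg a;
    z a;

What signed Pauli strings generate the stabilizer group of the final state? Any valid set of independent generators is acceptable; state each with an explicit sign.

The stabilizer group can be generated by -X, among other valid generating sets. Key observation: the block from step 6 through step 11 cancels to the identity and can be dropped.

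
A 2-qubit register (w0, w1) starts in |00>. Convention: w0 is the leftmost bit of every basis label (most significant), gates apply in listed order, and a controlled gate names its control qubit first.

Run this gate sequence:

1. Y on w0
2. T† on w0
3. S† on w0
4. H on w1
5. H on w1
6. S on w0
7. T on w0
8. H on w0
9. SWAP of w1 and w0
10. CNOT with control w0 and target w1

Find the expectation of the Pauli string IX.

In the final state, IX has expectation -1. Key observation: the block from step 2 through step 7 cancels to the identity and can be dropped.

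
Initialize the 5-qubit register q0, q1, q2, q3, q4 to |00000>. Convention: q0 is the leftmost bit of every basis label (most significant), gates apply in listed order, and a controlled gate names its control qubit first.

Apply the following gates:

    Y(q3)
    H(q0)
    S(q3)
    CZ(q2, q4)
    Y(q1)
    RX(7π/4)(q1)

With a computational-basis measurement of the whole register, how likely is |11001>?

Outcome |11001> occurs with probability 0.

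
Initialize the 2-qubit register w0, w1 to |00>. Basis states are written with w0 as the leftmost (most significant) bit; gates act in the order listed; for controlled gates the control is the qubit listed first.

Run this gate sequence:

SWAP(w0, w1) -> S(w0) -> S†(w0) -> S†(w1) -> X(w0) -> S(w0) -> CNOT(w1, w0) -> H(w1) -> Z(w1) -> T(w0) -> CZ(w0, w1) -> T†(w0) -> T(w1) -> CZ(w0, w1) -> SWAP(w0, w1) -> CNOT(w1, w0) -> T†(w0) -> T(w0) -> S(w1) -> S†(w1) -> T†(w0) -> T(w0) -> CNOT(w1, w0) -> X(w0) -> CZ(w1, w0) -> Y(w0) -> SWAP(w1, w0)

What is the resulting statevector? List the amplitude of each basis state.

The resulting statevector has amplitude 0 on |00>, 0 on |01>, -sqrt(2)/2 on |10>, sqrt(2)*exp(I*pi/4)/2 on |11>. Key observation: steps 16-23 multiply out to the identity, so the circuit reduces to the remaining gates.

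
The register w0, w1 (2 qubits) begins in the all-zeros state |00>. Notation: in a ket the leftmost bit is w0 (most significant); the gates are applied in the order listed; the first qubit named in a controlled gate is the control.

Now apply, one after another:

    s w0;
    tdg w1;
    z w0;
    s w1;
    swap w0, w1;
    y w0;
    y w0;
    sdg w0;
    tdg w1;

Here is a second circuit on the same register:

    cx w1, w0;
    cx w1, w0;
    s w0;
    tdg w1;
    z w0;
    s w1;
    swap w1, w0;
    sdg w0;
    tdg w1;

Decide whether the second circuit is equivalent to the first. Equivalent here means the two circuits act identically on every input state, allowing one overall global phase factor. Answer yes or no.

Yes: on every input state the two circuits agree up to one overall phase factor.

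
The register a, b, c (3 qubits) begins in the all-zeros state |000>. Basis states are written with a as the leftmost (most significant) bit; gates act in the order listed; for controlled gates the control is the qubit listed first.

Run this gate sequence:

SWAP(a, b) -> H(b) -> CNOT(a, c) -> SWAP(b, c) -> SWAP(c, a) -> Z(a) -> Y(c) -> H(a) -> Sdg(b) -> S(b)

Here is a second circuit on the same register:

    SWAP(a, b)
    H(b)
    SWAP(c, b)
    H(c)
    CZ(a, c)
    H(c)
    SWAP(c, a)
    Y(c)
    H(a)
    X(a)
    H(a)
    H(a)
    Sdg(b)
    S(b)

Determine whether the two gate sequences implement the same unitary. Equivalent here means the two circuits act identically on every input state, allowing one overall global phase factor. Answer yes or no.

No, they are not equivalent — no single phase factor reconciles the two unitaries.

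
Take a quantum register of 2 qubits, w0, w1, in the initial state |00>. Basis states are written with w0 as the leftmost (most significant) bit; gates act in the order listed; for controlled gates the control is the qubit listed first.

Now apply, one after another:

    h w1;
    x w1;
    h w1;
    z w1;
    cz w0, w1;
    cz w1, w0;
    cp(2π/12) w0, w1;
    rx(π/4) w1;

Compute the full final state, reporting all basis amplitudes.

The resulting statevector has amplitude sqrt(sqrt(2) + 2)/2 on |00>, -I*sqrt(2 - sqrt(2))/2 on |01>, 0 on |10>, 0 on |11>. Key observation: gates 1-4 undo each other exactly, leaving only the rest of the circuit to track.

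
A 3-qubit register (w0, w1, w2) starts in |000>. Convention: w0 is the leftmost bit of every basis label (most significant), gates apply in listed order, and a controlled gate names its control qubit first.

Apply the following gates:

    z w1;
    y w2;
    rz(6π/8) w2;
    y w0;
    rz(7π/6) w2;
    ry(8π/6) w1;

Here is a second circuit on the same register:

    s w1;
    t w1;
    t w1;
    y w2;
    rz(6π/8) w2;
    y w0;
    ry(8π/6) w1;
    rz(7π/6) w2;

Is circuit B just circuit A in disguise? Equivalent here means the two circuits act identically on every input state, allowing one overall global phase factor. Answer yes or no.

Yes — the two circuits implement the same unitary up to a global phase.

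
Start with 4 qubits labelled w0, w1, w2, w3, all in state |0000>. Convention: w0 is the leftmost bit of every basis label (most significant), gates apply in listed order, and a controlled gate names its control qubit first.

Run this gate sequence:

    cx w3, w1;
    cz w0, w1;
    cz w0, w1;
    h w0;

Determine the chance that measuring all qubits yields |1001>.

The probability of measuring |1001> is 0. Key observation: steps 2-3 multiply out to the identity, so the circuit reduces to the remaining gates.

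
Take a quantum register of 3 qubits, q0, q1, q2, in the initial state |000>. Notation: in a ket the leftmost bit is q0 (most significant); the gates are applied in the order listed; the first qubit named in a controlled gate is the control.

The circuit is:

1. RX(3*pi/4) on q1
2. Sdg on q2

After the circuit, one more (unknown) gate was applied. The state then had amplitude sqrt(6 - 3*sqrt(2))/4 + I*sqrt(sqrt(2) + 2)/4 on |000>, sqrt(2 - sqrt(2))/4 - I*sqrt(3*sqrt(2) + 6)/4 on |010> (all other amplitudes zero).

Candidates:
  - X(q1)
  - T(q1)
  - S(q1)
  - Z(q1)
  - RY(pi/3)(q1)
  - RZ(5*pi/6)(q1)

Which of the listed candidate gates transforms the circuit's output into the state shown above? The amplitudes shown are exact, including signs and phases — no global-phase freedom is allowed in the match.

It was RY(pi/3)(q1) that produced the state shown.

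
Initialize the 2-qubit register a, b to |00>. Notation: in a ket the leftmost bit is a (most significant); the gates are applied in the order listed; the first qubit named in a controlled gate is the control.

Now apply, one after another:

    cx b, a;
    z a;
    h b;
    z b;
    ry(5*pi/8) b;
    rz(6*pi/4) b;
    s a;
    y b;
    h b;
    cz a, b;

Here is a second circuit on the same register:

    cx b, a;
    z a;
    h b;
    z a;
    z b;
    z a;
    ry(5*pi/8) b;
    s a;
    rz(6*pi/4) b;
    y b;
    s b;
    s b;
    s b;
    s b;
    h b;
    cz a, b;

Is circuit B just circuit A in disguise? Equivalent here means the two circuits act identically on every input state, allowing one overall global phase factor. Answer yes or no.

Yes, they are equivalent — the unitaries differ by at most a global phase.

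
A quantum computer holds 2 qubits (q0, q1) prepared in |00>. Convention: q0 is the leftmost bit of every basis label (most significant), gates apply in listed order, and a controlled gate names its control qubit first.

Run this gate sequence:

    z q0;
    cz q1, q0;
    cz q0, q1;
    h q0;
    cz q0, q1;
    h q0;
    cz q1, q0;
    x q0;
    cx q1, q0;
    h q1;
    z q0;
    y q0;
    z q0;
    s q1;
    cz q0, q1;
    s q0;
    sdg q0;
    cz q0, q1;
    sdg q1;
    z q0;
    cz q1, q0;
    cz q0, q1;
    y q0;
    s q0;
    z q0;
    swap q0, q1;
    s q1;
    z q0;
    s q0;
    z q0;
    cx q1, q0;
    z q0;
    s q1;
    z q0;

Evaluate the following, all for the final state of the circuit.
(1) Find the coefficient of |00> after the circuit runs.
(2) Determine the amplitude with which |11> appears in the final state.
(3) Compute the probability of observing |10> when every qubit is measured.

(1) The final state's coefficient on |00> equals 0. Key observation: gates 13-20 undo each other exactly, leaving only the rest of the circuit to track.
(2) The final state's coefficient on |11> equals -sqrt(2)*I/2.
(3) The probability of measuring |10> is 0.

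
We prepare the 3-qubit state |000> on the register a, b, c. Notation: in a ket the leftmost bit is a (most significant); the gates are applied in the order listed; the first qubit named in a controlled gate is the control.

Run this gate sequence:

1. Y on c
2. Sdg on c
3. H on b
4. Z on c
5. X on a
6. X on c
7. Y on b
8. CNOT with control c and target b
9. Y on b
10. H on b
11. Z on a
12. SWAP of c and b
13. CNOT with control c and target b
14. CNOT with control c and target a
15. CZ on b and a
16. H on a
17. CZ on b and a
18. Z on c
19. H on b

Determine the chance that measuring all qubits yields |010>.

Outcome |010> occurs with probability 1/4.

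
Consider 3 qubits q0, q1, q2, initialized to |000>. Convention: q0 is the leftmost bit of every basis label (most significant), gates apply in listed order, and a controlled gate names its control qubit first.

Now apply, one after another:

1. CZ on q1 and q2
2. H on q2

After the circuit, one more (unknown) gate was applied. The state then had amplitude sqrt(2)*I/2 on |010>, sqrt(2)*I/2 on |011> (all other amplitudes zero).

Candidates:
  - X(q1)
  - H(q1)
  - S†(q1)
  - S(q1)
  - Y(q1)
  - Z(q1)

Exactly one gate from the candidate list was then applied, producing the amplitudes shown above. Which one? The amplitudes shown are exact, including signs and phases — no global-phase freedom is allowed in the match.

It was Y(q1) that produced the state shown.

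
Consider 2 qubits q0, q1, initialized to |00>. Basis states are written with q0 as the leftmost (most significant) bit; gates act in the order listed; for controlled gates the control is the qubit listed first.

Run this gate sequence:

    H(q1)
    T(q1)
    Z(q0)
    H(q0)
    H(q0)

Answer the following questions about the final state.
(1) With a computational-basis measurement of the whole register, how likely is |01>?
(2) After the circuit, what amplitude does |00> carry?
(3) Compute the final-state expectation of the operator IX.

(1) A full measurement returns |01> with probability 1/2.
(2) The final state's coefficient on |00> equals sqrt(2)/2.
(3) In the final state, IX has expectation sqrt(2)/2.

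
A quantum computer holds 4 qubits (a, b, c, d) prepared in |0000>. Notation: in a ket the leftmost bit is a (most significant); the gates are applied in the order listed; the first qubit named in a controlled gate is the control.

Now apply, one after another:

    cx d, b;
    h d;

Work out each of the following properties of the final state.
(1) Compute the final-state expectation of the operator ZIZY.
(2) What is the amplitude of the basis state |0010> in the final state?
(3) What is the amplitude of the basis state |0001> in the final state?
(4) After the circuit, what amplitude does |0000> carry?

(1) The expectation value of ZIZY is 0.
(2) The amplitude on |0010> is 0.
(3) |0001> carries amplitude sqrt(2)/2 in the final state.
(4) The amplitude on |0000> is sqrt(2)/2.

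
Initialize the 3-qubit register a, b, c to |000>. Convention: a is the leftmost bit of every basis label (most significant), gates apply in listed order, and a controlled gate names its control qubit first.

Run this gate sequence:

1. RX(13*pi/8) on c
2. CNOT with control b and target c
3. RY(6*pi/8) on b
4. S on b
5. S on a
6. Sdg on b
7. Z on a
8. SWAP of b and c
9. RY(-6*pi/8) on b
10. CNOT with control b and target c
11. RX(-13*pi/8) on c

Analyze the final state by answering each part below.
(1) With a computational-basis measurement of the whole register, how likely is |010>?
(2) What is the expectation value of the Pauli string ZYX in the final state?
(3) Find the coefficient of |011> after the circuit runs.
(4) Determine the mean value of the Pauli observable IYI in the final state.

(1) Outcome |010> occurs with probability -sqrt(2)/32 + sqrt(4 - 2*sqrt(2))/8 + 5/16.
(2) In the final state, ZYX has expectation sqrt(sqrt(2) + 2)/2.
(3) |011> carries amplitude -sqrt(1/2 - sqrt(2)/4)*sqrt(sqrt(2)/4 + 1/2)*cos(3*pi/16)**2 + sqrt(1/2 - sqrt(2)/4)*sqrt(sqrt(2)/4 + 1/2)*sin(3*pi/16)**2 + I*sin(3*pi/16)*cos(3*pi/16) in the final state.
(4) The observable IYI averages to 4*sqrt(1/2 - sqrt(2)/4)*sqrt(sqrt(2)/4 + 1/2)*sin(3*pi/16)**3*cos(3*pi/16) + 4*sqrt(1/2 - sqrt(2)/4)*sqrt(sqrt(2)/4 + 1/2)*sin(3*pi/16)*cos(3*pi/16)**3.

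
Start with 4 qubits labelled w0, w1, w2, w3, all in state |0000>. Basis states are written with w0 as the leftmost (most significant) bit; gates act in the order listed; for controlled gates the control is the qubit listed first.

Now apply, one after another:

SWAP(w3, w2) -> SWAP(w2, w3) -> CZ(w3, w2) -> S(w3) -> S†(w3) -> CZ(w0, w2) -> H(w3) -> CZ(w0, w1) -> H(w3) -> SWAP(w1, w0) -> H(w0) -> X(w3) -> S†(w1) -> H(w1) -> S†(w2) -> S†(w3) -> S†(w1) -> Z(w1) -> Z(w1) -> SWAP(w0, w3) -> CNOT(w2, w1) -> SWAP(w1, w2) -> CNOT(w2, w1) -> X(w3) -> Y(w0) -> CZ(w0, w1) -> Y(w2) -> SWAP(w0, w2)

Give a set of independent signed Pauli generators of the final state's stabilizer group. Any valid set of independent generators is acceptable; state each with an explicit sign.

The stabilizer group can be generated by +XYII, +IIIX, -ZZII, +IIZI, among other valid generating sets. Key observation: steps 4-5 multiply out to the identity, so the circuit reduces to the remaining gates.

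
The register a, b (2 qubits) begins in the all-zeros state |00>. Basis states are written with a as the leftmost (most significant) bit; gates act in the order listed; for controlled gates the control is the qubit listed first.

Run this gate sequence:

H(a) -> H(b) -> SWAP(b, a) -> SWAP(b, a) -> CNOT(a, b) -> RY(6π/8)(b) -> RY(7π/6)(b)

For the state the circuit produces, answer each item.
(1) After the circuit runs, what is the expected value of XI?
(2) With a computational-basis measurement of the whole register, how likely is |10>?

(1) The expectation value of XI is 1.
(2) A full measurement returns |10> with probability -sqrt(2)/16 + sqrt(6)/16 + 1/4.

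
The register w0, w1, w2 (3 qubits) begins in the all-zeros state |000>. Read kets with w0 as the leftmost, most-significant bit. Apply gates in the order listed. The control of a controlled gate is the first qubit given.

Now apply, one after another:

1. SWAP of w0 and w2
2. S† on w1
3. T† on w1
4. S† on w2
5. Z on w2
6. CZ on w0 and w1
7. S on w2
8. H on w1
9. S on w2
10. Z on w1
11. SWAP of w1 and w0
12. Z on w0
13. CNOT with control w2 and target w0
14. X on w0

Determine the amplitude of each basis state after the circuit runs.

The resulting statevector has amplitude sqrt(2)/2 on |000>, sqrt(2)/2 on |100>, and 0 on every other basis state.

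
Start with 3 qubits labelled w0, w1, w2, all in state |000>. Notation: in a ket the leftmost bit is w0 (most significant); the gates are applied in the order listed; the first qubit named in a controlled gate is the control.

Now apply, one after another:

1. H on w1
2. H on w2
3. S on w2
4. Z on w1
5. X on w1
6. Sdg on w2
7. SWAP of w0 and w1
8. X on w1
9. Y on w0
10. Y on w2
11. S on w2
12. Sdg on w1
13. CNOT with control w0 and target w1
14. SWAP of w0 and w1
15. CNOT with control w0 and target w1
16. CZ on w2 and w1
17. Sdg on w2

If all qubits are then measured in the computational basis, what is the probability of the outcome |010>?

A full measurement returns |010> with probability 1/4.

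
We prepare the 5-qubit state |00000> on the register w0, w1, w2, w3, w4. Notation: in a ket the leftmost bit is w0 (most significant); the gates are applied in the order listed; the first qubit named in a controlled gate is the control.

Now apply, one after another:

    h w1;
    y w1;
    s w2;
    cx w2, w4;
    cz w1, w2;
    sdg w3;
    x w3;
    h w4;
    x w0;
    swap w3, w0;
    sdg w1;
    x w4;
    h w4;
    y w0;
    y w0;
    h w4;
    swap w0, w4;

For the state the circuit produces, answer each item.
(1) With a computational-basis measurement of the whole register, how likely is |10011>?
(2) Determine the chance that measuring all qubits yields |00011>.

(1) A full measurement returns |10011> with probability 1/4. Key observation: the block from step 13 through step 16 cancels to the identity and can be dropped.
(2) A full measurement returns |00011> with probability 1/4.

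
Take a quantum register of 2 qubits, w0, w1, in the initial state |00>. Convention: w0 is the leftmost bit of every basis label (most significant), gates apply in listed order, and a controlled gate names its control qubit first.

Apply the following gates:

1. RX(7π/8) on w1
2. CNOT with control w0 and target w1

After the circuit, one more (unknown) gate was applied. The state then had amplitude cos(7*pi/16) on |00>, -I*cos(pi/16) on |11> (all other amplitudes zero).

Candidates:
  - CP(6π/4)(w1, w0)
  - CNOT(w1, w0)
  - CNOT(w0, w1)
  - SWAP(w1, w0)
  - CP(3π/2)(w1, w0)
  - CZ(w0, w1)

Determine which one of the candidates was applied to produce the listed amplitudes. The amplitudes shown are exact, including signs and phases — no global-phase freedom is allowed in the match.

The unique candidate consistent with the amplitudes is CNOT(w1, w0).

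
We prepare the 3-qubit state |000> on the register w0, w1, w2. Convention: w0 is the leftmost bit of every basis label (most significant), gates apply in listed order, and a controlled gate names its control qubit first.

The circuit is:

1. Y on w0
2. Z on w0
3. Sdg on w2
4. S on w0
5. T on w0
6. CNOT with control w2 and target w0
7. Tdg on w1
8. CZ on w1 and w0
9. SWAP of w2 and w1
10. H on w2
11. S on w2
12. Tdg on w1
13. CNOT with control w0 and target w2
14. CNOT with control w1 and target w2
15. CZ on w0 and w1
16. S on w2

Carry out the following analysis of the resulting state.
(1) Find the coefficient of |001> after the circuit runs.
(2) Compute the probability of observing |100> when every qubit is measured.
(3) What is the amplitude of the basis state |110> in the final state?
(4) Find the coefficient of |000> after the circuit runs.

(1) The amplitude on |001> is 0.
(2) Outcome |100> occurs with probability 1/2.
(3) |110> carries amplitude 0 in the final state.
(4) |000> carries amplitude 0 in the final state.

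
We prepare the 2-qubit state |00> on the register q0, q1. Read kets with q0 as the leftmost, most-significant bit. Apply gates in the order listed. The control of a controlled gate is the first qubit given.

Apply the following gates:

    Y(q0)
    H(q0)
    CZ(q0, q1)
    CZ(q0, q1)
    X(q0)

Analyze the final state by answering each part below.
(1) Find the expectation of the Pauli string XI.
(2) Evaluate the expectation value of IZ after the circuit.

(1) The expectation value of XI is -1. Key observation: steps 3-4 multiply out to the identity, so the circuit reduces to the remaining gates.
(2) The expectation value of IZ is 1.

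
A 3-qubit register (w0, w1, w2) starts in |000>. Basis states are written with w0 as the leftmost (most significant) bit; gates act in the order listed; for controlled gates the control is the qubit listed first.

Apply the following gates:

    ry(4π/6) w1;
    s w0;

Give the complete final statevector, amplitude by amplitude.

The resulting statevector has amplitude 1/2 on |000>, sqrt(3)/2 on |010>, and 0 on every other basis state.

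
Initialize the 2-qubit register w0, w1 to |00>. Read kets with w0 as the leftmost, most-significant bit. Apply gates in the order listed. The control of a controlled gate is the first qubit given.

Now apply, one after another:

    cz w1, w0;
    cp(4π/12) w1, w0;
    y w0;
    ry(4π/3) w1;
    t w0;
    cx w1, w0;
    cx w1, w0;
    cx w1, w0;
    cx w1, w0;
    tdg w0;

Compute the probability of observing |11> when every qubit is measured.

Outcome |11> occurs with probability 3/4. Key observation: the block from step 5 through step 10 cancels to the identity and can be dropped.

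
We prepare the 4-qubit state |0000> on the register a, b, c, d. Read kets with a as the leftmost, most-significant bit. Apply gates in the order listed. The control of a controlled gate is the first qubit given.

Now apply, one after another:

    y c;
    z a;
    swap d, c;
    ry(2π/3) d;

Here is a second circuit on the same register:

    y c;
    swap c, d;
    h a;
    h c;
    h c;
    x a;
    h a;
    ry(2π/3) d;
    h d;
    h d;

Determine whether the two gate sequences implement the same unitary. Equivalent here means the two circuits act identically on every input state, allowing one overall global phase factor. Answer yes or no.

Yes: on every input state the two circuits agree up to one overall phase factor.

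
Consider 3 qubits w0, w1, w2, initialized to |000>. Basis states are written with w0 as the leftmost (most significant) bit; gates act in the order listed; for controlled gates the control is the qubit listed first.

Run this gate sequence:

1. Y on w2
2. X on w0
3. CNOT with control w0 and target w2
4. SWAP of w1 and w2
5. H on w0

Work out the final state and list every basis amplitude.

The resulting statevector has amplitude sqrt(2)*I/2 on |000>, -sqrt(2)*I/2 on |100>, and 0 on every other basis state.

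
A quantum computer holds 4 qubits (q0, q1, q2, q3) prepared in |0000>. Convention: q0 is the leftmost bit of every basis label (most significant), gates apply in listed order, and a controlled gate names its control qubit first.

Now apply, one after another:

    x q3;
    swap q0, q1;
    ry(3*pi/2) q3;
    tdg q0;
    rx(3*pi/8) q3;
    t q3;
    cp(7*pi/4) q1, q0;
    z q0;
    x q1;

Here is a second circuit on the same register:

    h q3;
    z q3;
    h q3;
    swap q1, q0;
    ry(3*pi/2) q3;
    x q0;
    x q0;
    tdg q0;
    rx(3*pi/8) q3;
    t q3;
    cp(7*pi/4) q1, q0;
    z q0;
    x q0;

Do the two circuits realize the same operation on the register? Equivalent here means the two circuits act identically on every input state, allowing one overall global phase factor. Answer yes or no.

No, they are not equivalent — no single phase factor reconciles the two unitaries.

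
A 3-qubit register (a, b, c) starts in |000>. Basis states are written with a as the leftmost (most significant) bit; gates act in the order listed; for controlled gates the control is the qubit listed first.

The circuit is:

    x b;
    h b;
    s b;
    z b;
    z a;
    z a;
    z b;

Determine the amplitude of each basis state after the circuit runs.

The resulting statevector has amplitude sqrt(2)/2 on |000>, -sqrt(2)*I/2 on |010>, and 0 on every other basis state.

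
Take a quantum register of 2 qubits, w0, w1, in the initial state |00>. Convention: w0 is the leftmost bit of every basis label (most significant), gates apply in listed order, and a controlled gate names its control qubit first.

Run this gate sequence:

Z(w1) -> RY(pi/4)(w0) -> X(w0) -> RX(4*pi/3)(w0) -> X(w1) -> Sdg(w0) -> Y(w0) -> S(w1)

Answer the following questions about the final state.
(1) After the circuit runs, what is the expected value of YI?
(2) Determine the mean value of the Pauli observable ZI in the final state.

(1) The observable YI averages to -sqrt(2)/2.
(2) The observable ZI averages to -sqrt(2)/4.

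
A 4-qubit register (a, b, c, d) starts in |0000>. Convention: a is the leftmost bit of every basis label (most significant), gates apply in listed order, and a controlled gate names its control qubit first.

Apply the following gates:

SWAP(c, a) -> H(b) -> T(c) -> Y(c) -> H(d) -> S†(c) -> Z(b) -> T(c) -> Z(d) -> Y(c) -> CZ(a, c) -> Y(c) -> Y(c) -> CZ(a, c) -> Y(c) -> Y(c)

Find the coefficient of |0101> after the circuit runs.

The amplitude on |0101> is -exp(3*I*pi/4)/2. Key observation: gates 10-15 undo each other exactly, leaving only the rest of the circuit to track.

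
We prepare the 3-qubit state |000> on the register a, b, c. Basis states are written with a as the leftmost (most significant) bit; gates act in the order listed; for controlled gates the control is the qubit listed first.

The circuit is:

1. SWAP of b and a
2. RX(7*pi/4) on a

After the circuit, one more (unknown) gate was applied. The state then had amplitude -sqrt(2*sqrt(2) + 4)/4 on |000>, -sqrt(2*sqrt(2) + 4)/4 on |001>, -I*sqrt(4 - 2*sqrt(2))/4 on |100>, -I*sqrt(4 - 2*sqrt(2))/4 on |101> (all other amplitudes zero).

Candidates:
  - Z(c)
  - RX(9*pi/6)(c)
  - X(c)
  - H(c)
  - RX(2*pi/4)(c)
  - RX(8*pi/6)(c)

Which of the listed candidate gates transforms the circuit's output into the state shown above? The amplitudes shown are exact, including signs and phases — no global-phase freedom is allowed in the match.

The applied gate was H(c).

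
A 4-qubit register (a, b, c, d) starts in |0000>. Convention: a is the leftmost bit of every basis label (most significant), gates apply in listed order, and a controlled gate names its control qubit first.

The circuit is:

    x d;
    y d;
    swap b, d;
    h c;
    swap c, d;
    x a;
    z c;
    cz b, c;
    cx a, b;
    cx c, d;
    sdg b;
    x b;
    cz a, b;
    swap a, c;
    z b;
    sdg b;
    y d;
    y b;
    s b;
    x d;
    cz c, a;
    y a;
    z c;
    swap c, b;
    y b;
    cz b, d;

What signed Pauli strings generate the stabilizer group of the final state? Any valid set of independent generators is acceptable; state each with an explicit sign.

The final state is stabilized by the group generated by -IIIX, -ZIII, +IZII, -IIZI; other independent generating sets are equally valid.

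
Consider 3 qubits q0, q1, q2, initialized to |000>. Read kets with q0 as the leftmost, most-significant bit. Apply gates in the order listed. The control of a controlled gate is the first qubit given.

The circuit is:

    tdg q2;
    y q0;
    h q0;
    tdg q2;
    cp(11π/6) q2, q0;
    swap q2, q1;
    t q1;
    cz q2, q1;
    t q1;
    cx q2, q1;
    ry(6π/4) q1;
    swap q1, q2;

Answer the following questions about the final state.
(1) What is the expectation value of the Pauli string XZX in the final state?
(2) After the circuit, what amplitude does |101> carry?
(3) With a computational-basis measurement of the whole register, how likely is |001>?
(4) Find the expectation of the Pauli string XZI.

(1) In the final state, XZX has expectation 1.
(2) The final state's coefficient on |101> equals -I/2.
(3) Outcome |001> occurs with probability 1/4.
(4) The observable XZI averages to -1.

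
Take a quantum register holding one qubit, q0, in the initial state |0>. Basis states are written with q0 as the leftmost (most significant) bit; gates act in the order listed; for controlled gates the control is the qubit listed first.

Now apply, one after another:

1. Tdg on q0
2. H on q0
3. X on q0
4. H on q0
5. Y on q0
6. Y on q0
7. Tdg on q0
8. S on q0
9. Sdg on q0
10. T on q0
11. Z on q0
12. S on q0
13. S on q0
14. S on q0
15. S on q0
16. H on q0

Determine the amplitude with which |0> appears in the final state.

The amplitude on |0> is sqrt(2)/2.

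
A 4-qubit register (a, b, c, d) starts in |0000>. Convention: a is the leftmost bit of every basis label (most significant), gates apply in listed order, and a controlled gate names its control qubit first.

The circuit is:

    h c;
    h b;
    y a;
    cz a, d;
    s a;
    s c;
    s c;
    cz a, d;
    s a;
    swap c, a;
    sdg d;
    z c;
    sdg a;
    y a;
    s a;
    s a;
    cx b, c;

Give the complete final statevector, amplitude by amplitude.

The final amplitudes are I/2 on |0010>, I/2 on |0100>, 1/2 on |1010>, 1/2 on |1100>, and 0 on every other basis state.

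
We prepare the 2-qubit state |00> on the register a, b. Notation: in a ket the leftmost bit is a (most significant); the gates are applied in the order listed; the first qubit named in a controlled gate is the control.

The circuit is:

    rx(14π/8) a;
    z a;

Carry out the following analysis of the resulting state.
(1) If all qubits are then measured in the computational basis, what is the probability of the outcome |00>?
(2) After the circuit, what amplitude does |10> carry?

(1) The probability of measuring |00> is sqrt(2)/4 + 1/2.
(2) The final state's coefficient on |10> equals I*sqrt(2 - sqrt(2))/2.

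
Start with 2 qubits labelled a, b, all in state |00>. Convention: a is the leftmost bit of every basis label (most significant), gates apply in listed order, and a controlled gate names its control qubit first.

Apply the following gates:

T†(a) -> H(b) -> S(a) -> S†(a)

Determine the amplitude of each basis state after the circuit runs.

The resulting statevector has amplitude sqrt(2)/2 on |00>, sqrt(2)/2 on |01>, 0 on |10>, 0 on |11>. Key observation: steps 3-4 multiply out to the identity, so the circuit reduces to the remaining gates.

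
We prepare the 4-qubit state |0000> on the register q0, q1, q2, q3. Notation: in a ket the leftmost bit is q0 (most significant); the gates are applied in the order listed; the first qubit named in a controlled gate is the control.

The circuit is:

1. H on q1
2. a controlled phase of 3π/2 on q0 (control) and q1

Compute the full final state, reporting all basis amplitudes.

The resulting statevector has amplitude sqrt(2)/2 on |0000>, sqrt(2)/2 on |0100>, and 0 on every other basis state.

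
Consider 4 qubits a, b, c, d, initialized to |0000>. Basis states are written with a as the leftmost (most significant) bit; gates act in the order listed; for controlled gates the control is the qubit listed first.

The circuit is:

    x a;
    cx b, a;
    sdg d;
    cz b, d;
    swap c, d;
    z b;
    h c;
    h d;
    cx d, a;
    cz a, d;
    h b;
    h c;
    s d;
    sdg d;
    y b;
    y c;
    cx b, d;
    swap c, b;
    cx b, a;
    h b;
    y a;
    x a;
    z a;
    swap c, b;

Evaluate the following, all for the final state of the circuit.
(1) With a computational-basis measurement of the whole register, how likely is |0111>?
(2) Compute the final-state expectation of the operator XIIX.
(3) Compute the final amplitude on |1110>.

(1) The probability of measuring |0111> is 1/8.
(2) The observable XIIX averages to 1.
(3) |1110> carries amplitude sqrt(2)*I/4 in the final state.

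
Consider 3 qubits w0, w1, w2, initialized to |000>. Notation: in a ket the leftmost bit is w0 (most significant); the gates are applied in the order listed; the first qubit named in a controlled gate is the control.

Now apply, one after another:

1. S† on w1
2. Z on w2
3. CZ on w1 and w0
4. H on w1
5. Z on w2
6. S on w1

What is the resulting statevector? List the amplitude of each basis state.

The resulting statevector has amplitude sqrt(2)/2 on |000>, sqrt(2)*I/2 on |010>, and 0 on every other basis state.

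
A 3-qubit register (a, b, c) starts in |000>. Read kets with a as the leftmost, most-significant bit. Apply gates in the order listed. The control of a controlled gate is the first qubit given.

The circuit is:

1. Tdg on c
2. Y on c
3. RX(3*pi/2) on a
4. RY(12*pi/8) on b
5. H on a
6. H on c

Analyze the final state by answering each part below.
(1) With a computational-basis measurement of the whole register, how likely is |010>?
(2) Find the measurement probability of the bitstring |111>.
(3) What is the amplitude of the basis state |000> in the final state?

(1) A full measurement returns |010> with probability 1/8.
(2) A full measurement returns |111> with probability 1/8.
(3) |000> carries amplitude -1/4 + I/4 in the final state.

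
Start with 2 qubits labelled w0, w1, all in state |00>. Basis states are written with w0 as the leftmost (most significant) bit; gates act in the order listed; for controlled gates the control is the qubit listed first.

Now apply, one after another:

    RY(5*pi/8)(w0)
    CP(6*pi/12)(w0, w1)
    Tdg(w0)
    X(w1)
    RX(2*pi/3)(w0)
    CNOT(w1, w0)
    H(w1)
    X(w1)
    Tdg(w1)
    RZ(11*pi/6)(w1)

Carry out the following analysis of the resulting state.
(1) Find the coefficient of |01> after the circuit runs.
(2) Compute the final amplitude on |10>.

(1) |01> carries amplitude -sqrt(6)*I*exp(2*I*pi/3)*cos(5*pi/16)/4 - sqrt(2)*I*exp(11*I*pi/12)*sin(5*pi/16)/4 in the final state.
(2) The final state's coefficient on |10> equals sqrt(6)*I*exp(5*I*pi/6)*sin(5*pi/16)/4 - sqrt(2)*exp(-11*I*pi/12)*cos(5*pi/16)/4.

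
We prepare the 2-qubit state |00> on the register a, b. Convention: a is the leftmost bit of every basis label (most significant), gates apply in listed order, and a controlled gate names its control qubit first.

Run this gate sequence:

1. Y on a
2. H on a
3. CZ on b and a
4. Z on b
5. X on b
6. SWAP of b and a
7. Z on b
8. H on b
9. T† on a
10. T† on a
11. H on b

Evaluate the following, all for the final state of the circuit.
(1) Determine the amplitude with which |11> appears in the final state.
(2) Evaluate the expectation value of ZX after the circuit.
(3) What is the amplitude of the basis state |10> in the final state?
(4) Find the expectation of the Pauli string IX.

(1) The final state's coefficient on |11> equals sqrt(2)/2.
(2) In the final state, ZX has expectation -1.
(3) The amplitude on |10> is sqrt(2)/2.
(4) In the final state, IX has expectation 1.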